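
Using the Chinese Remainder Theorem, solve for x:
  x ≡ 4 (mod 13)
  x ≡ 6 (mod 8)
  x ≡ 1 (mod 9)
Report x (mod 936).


Moduli 13, 8, 9 are pairwise coprime; by CRT there is a unique solution modulo M = 13 · 8 · 9 = 936.
Solve pairwise, accumulating the modulus:
  Start with x ≡ 4 (mod 13).
  Combine with x ≡ 6 (mod 8): since gcd(13, 8) = 1, we get a unique residue mod 104.
    Write x = 4 + 13·t and substitute into x ≡ 6 (mod 8): 13·t ≡ 6 − 4 = 2 (mod 8).
    Reduce coefficients mod 8: 5·t ≡ 2 (mod 8).
    The inverse of 5 mod 8 is 5 (since 5·5 = 25 = 3·8 + 1), so t ≡ 5·2 = 10 ≡ 2 (mod 8).
    Then x = 4 + 13·2 = 30, valid modulo lcm(13, 8) = 104: x ≡ 30 (mod 104).
  Combine with x ≡ 1 (mod 9): since gcd(104, 9) = 1, we get a unique residue mod 936.
    Write x = 30 + 104·t and substitute into x ≡ 1 (mod 9): 104·t ≡ 1 − 30 = -29 (mod 9).
    Reduce coefficients mod 9: 5·t ≡ 7 (mod 9).
    The inverse of 5 mod 9 is 2 (since 5·2 = 10 = 1·9 + 1), so t ≡ 2·7 = 14 ≡ 5 (mod 9).
    Then x = 30 + 104·5 = 550, valid modulo lcm(104, 9) = 936: x ≡ 550 (mod 936).
Verify: 550 mod 13 = 4 ✓, 550 mod 8 = 6 ✓, 550 mod 9 = 1 ✓.

x ≡ 550 (mod 936).


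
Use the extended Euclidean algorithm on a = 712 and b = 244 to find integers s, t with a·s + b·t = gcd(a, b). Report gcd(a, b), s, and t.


Euclidean algorithm on (712, 244) — divide until remainder is 0:
  712 = 2 · 244 + 224
  244 = 1 · 224 + 20
  224 = 11 · 20 + 4
  20 = 5 · 4 + 0
gcd(712, 244) = 4.
Track Bezout coefficients alongside the remainders: start with r₀ = 712 = a·1 + b·0 (s = 1, t = 0) and r₁ = 244 = a·0 + b·1 (s = 0, t = 1); each new remainder r_{k+1} = r_{k-1} − q_k·r_k inherits s_{k+1} = s_{k-1} − q_k·s_k, t_{k+1} = t_{k-1} − q_k·t_k, so r_k = a·s_k + b·t_k at every step:
  q = 2: r = 224, s = 1 − 2·0 = 1, t = 0 − 2·1 = -2  (check: 712·1 + 244·(-2) = 224)
  q = 1: r = 20, s = 0 − 1·1 = -1, t = 1 − 1·(-2) = 3  (check: 712·(-1) + 244·3 = 20)
  q = 11: r = 4, s = 1 − 11·(-1) = 12, t = -2 − 11·3 = -35  (check: 712·12 + 244·(-35) = 4)
The row with r = 4 (the gcd) gives the Bezout coefficients s = 12, t = -35.
Result: 712 · (12) + 244 · (-35) = 4.

gcd(712, 244) = 4; s = 12, t = -35 (check: 712·12 + 244·(-35) = 4).


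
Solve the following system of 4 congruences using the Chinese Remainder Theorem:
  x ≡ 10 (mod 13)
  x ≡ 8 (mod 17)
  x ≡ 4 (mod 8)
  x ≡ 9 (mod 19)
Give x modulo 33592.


Product of moduli M = 13 · 17 · 8 · 19 = 33592.
Merge one congruence at a time:
  Start: x ≡ 10 (mod 13).
  Combine with x ≡ 8 (mod 17); new modulus lcm = 221.
    Write x = 10 + 13·t and substitute into x ≡ 8 (mod 17): 13·t ≡ 8 − 10 = -2 (mod 17).
    Reduce coefficients mod 17: 13·t ≡ 15 (mod 17).
    The inverse of 13 mod 17 is 4 (since 13·4 = 52 = 3·17 + 1), so t ≡ 4·15 = 60 ≡ 9 (mod 17).
    Then x = 10 + 13·9 = 127, valid modulo lcm(13, 17) = 221: x ≡ 127 (mod 221).
  Combine with x ≡ 4 (mod 8); new modulus lcm = 1768.
    Write x = 127 + 221·t and substitute into x ≡ 4 (mod 8): 221·t ≡ 4 − 127 = -123 (mod 8).
    Reduce coefficients mod 8: 5·t ≡ 5 (mod 8).
    The inverse of 5 mod 8 is 5 (since 5·5 = 25 = 3·8 + 1), so t ≡ 5·5 = 25 ≡ 1 (mod 8).
    Then x = 127 + 221·1 = 348, valid modulo lcm(221, 8) = 1768: x ≡ 348 (mod 1768).
  Combine with x ≡ 9 (mod 19); new modulus lcm = 33592.
    Write x = 348 + 1768·t and substitute into x ≡ 9 (mod 19): 1768·t ≡ 9 − 348 = -339 (mod 19).
    Reduce coefficients mod 19: 1·t ≡ 3 (mod 19).
    So t ≡ 3 (mod 19).
    Then x = 348 + 1768·3 = 5652, valid modulo lcm(1768, 19) = 33592: x ≡ 5652 (mod 33592).
Verify against each original: 5652 mod 13 = 10, 5652 mod 17 = 8, 5652 mod 8 = 4, 5652 mod 19 = 9.

x ≡ 5652 (mod 33592).


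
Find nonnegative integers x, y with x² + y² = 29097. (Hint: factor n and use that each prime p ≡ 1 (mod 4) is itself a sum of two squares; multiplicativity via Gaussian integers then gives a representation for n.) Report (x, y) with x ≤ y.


Step 1: Factor n = 29097 = 3^2 · 53 · 61.
Step 2: Check the mod-4 condition on each prime factor: 3 ≡ 3 (mod 4), exponent 2 (must be even); 53 ≡ 1 (mod 4), exponent 1; 61 ≡ 1 (mod 4), exponent 1.
All primes ≡ 3 (mod 4) appear to even exponent (or don't appear), so by the two-squares theorem n IS expressible as a sum of two squares.
Step 3: Build a representation. Group n = k² · m with k = 3 and m = 53 · 61 = 3233 (a product of primes ≡ 1 (mod 4)); a representation of m scales to one of n via (k·x)² + (k·y)² = k²(x² + y²). Each prime p ≡ 1 (mod 4) is itself a sum of two squares; find a² by testing p − a² for a perfect square:
  53: 53 − 1² = 52, 53 − 2² = 49 = 7² ⇒ 53 = 2² + 7².
  61: 61 − 1² = 60, 61 − 2² = 57, 61 − 3² = 52, 61 − 4² = 45, 61 − 5² = 36 = 6² ⇒ 61 = 5² + 6².
  Combine using the Brahmagupta–Fibonacci identity (a² + b²)(c² + d²) = (ac − bd)² + (ad + bc)² = (ac + bd)² + (ad − bc)²:
  53 · 61 = 3233: from (2² + 7²)(5² + 6²), take (2·5 − 7·6, 2·6 + 7·5) = (10 − 42, 12 + 35) = (-32, 47); dropping signs (only squares matter) gives (32, 47); check 32² + 47² = 1024 + 2209 = 3233 ✓.
  Scale by k = 3: (3·32, 3·47) = (96, 141).
Step 4: Order so x ≤ y and verify: 96² + 141² = 9216 + 19881 = 29097 = n. ✓

n = 29097 = 96² + 141² (one valid representation with x ≤ y).


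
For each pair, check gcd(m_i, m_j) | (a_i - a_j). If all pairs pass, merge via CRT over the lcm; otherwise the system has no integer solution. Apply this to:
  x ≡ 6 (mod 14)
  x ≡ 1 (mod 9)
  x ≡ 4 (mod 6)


Moduli 14, 9, 6 are not pairwise coprime, so CRT works modulo lcm(m_i) when all pairwise compatibility conditions hold.
Pairwise compatibility: gcd(m_i, m_j) must divide a_i - a_j for every pair.
Merge one congruence at a time:
  Start: x ≡ 6 (mod 14).
  Combine with x ≡ 1 (mod 9): gcd(14, 9) = 1; 1 - 6 = -5, which IS divisible by 1, so compatible.
    Write x = 6 + 14·t and substitute into x ≡ 1 (mod 9): 14·t ≡ 1 − 6 = -5 (mod 9).
    Reduce coefficients mod 9: 5·t ≡ 4 (mod 9).
    The inverse of 5 mod 9 is 2 (since 5·2 = 10 = 1·9 + 1), so t ≡ 2·4 = 8 ≡ 8 (mod 9).
    Then x = 6 + 14·8 = 118, valid modulo lcm(14, 9) = 126: x ≡ 118 (mod 126).
  Combine with x ≡ 4 (mod 6): gcd(126, 6) = 6; 4 - 118 = -114, which IS divisible by 6, so compatible.
    Write x = 118 + 126·t and substitute into x ≡ 4 (mod 6): 126·t ≡ 4 − 118 = -114 (mod 6).
    Divide the congruence (and modulus) by g = 6: 21·t ≡ -19 (mod 1).
    Modulo 1 every t works; take t = 0.
    Then x = 118 + 126·0 = 118, valid modulo lcm(126, 6) = 126: x ≡ 118 (mod 126).
Verify: 118 mod 14 = 6, 118 mod 9 = 1, 118 mod 6 = 4.

x ≡ 118 (mod 126).


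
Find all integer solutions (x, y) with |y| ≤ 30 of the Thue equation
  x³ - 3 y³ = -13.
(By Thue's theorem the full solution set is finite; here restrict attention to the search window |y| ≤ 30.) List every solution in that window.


The equation is x³ - 3y³ = -13. For fixed y, x³ = 3·y³ − 13, so a solution requires the RHS to be a perfect cube.
Strategy: iterate y from -30 to 30, compute RHS = 3·y³ − 13, and check whether it is a (positive or negative) perfect cube.
Check small values of y:
  y = 0: RHS = -13 is not a perfect cube.
  y = 1: RHS = -10 is not a perfect cube.
  y = -1: RHS = -16 is not a perfect cube.
  y = 2: RHS = 11 is not a perfect cube.
  y = -2: RHS = -37 is not a perfect cube.
  y = 3: RHS = 68 is not a perfect cube.
  y = -3: RHS = -94 is not a perfect cube.
Continuing the search up to |y| = 30 finds no solutions either.
No (x, y) in the scanned range satisfies the equation.

No integer solutions with |y| ≤ 30.


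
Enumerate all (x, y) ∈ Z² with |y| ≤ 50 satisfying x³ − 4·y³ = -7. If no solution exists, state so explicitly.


The equation is x³ - 4y³ = -7. For fixed y, x³ = 4·y³ − 7, so a solution requires the RHS to be a perfect cube.
Strategy: iterate y from -50 to 50, compute RHS = 4·y³ − 7, and check whether it is a (positive or negative) perfect cube.
Check small values of y:
  y = 0: RHS = -7 is not a perfect cube.
  y = 1: RHS = -3 is not a perfect cube.
  y = -1: RHS = -11 is not a perfect cube.
  y = 2: RHS = 25 is not a perfect cube.
  y = -2: RHS = -39 is not a perfect cube.
  y = 3: RHS = 101 is not a perfect cube.
  y = -3: RHS = -115 is not a perfect cube.
Continuing the search up to |y| = 50 finds no solutions either.
No (x, y) in the scanned range satisfies the equation.

No integer solutions with |y| ≤ 50.


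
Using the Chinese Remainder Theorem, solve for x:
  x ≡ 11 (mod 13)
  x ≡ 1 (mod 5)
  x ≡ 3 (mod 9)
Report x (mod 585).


Moduli 13, 5, 9 are pairwise coprime; by CRT there is a unique solution modulo M = 13 · 5 · 9 = 585.
Solve pairwise, accumulating the modulus:
  Start with x ≡ 11 (mod 13).
  Combine with x ≡ 1 (mod 5): since gcd(13, 5) = 1, we get a unique residue mod 65.
    Write x = 11 + 13·t and substitute into x ≡ 1 (mod 5): 13·t ≡ 1 − 11 = -10 (mod 5).
    Reduce coefficients mod 5: 3·t ≡ 0 (mod 5).
    The inverse of 3 mod 5 is 2 (since 3·2 = 6 = 1·5 + 1), so t ≡ 2·0 = 0 ≡ 0 (mod 5).
    Then x = 11 + 13·0 = 11, valid modulo lcm(13, 5) = 65: x ≡ 11 (mod 65).
  Combine with x ≡ 3 (mod 9): since gcd(65, 9) = 1, we get a unique residue mod 585.
    Write x = 11 + 65·t and substitute into x ≡ 3 (mod 9): 65·t ≡ 3 − 11 = -8 (mod 9).
    Reduce coefficients mod 9: 2·t ≡ 1 (mod 9).
    The inverse of 2 mod 9 is 5 (since 2·5 = 10 = 1·9 + 1), so t ≡ 5·1 = 5 ≡ 5 (mod 9).
    Then x = 11 + 65·5 = 336, valid modulo lcm(65, 9) = 585: x ≡ 336 (mod 585).
Verify: 336 mod 13 = 11 ✓, 336 mod 5 = 1 ✓, 336 mod 9 = 3 ✓.

x ≡ 336 (mod 585).


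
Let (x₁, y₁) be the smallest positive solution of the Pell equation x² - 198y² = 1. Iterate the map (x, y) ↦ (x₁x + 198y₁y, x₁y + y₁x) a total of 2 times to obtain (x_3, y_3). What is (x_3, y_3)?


Step 1: Find the fundamental solution (x₁, y₁) of x² - 198y² = 1.
  Expand √198 as a continued fraction. a₀ = ⌊√198⌋ = 14; iterate m_{k+1} = d_k·a_k − m_k, d_{k+1} = (198 − m_{k+1}²)/d_k, a_{k+1} = ⌊(a₀ + m_{k+1})/d_{k+1}⌋ (starting m₀ = 0, d₀ = 1), with convergents p_k = a_k·p_{k-1} + p_{k-2}, q_k = a_k·q_{k-1} + q_{k-2} (p₋₁ = 1, q₋₁ = 0):
  k = 0: a₀ = 14; p₀/q₀ = 14/1; p₀² − 198·q₀² = 196 − 198 = -2.
  k = 1: m = 14, d = 2, a = ⌊(14 + 14)/2⌋ = 14; p/q = (14·14 + 1)/(14·1 + 0) = 197/14; p² − 198·q² = 38809 − 38808 = 1.
  The first convergent with p² − 198·q² = 1 gives the fundamental solution (x₁, y₁) = (197, 14).
Step 2: Apply the recurrence (x_{n+1}, y_{n+1}) = (x₁x_n + 198y₁y_n, x₁y_n + y₁x_n) repeatedly.
  From (x_1, y_1) = (197, 14): x_2 = 197·197 + 198·14·14 = 77617; y_2 = 197·14 + 14·197 = 5516.
  From (x_2, y_2) = (77617, 5516): x_3 = 197·77617 + 198·14·5516 = 30580901; y_3 = 197·5516 + 14·77617 = 2173290.
Step 3: Verify x_3² - 198·y_3² = 935191505971801 - 935191505971800 = 1 (should be 1). ✓

(x_1, y_1) = (197, 14); (x_3, y_3) = (30580901, 2173290).


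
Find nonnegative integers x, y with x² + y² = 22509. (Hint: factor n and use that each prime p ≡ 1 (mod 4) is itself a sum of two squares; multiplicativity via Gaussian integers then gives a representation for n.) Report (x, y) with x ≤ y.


Step 1: Factor n = 22509 = 3^2 · 41 · 61.
Step 2: Check the mod-4 condition on each prime factor: 3 ≡ 3 (mod 4), exponent 2 (must be even); 41 ≡ 1 (mod 4), exponent 1; 61 ≡ 1 (mod 4), exponent 1.
All primes ≡ 3 (mod 4) appear to even exponent (or don't appear), so by the two-squares theorem n IS expressible as a sum of two squares.
Step 3: Build a representation. Group n = k² · m with k = 3 and m = 41 · 61 = 2501 (a product of primes ≡ 1 (mod 4)); a representation of m scales to one of n via (k·x)² + (k·y)² = k²(x² + y²). Each prime p ≡ 1 (mod 4) is itself a sum of two squares; find a² by testing p − a² for a perfect square:
  41: 41 − 1² = 40, 41 − 2² = 37, 41 − 3² = 32, 41 − 4² = 25 = 5² ⇒ 41 = 4² + 5².
  61: 61 − 1² = 60, 61 − 2² = 57, 61 − 3² = 52, 61 − 4² = 45, 61 − 5² = 36 = 6² ⇒ 61 = 5² + 6².
  Combine using the Brahmagupta–Fibonacci identity (a² + b²)(c² + d²) = (ac − bd)² + (ad + bc)² = (ac + bd)² + (ad − bc)²:
  41 · 61 = 2501: from (4² + 5²)(5² + 6²), take (4·5 − 5·6, 4·6 + 5·5) = (20 − 30, 24 + 25) = (-10, 49); dropping signs (only squares matter) gives (10, 49); check 10² + 49² = 100 + 2401 = 2501 ✓.
  Scale by k = 3: (3·10, 3·49) = (30, 147).
Step 4: Order so x ≤ y and verify: 30² + 147² = 900 + 21609 = 22509 = n. ✓

n = 22509 = 30² + 147² (one valid representation with x ≤ y).


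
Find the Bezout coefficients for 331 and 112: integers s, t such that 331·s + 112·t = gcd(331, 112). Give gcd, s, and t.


Euclidean algorithm on (331, 112) — divide until remainder is 0:
  331 = 2 · 112 + 107
  112 = 1 · 107 + 5
  107 = 21 · 5 + 2
  5 = 2 · 2 + 1
  2 = 2 · 1 + 0
gcd(331, 112) = 1.
Track Bezout coefficients alongside the remainders: start with r₀ = 331 = a·1 + b·0 (s = 1, t = 0) and r₁ = 112 = a·0 + b·1 (s = 0, t = 1); each new remainder r_{k+1} = r_{k-1} − q_k·r_k inherits s_{k+1} = s_{k-1} − q_k·s_k, t_{k+1} = t_{k-1} − q_k·t_k, so r_k = a·s_k + b·t_k at every step:
  q = 2: r = 107, s = 1 − 2·0 = 1, t = 0 − 2·1 = -2  (check: 331·1 + 112·(-2) = 107)
  q = 1: r = 5, s = 0 − 1·1 = -1, t = 1 − 1·(-2) = 3  (check: 331·(-1) + 112·3 = 5)
  q = 21: r = 2, s = 1 − 21·(-1) = 22, t = -2 − 21·3 = -65  (check: 331·22 + 112·(-65) = 2)
  q = 2: r = 1, s = -1 − 2·22 = -45, t = 3 − 2·(-65) = 133  (check: 331·(-45) + 112·133 = 1)
The row with r = 1 (the gcd) gives the Bezout coefficients s = -45, t = 133.
Result: 331 · (-45) + 112 · (133) = 1.

gcd(331, 112) = 1; s = -45, t = 133 (check: 331·(-45) + 112·133 = 1).


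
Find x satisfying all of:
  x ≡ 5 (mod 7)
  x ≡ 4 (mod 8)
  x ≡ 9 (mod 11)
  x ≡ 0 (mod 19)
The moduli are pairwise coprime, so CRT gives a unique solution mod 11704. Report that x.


Product of moduli M = 7 · 8 · 11 · 19 = 11704.
Merge one congruence at a time:
  Start: x ≡ 5 (mod 7).
  Combine with x ≡ 4 (mod 8); new modulus lcm = 56.
    Write x = 5 + 7·t and substitute into x ≡ 4 (mod 8): 7·t ≡ 4 − 5 = -1 (mod 8).
    Reduce coefficients mod 8: 7·t ≡ 7 (mod 8).
    The inverse of 7 mod 8 is 7 (since 7·7 = 49 = 6·8 + 1), so t ≡ 7·7 = 49 ≡ 1 (mod 8).
    Then x = 5 + 7·1 = 12, valid modulo lcm(7, 8) = 56: x ≡ 12 (mod 56).
  Combine with x ≡ 9 (mod 11); new modulus lcm = 616.
    Write x = 12 + 56·t and substitute into x ≡ 9 (mod 11): 56·t ≡ 9 − 12 = -3 (mod 11).
    Reduce coefficients mod 11: 1·t ≡ 8 (mod 11).
    So t ≡ 8 (mod 11).
    Then x = 12 + 56·8 = 460, valid modulo lcm(56, 11) = 616: x ≡ 460 (mod 616).
  Combine with x ≡ 0 (mod 19); new modulus lcm = 11704.
    Write x = 460 + 616·t and substitute into x ≡ 0 (mod 19): 616·t ≡ 0 − 460 = -460 (mod 19).
    Reduce coefficients mod 19: 8·t ≡ 15 (mod 19).
    The inverse of 8 mod 19 is 12 (since 8·12 = 96 = 5·19 + 1), so t ≡ 12·15 = 180 ≡ 9 (mod 19).
    Then x = 460 + 616·9 = 6004, valid modulo lcm(616, 19) = 11704: x ≡ 6004 (mod 11704).
Verify against each original: 6004 mod 7 = 5, 6004 mod 8 = 4, 6004 mod 11 = 9, 6004 mod 19 = 0.

x ≡ 6004 (mod 11704).


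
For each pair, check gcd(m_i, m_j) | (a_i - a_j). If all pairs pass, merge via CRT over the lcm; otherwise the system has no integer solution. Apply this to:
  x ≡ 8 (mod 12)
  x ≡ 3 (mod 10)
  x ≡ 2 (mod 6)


Moduli 12, 10, 6 are not pairwise coprime, so CRT works modulo lcm(m_i) when all pairwise compatibility conditions hold.
Pairwise compatibility: gcd(m_i, m_j) must divide a_i - a_j for every pair.
Merge one congruence at a time:
  Start: x ≡ 8 (mod 12).
  Combine with x ≡ 3 (mod 10): gcd(12, 10) = 2, and 3 - 8 = -5 is NOT divisible by 2.
    ⇒ system is inconsistent (no integer solution).

No solution (the system is inconsistent).


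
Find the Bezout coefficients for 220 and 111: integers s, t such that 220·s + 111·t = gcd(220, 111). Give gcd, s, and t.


Euclidean algorithm on (220, 111) — divide until remainder is 0:
  220 = 1 · 111 + 109
  111 = 1 · 109 + 2
  109 = 54 · 2 + 1
  2 = 2 · 1 + 0
gcd(220, 111) = 1.
Track Bezout coefficients alongside the remainders: start with r₀ = 220 = a·1 + b·0 (s = 1, t = 0) and r₁ = 111 = a·0 + b·1 (s = 0, t = 1); each new remainder r_{k+1} = r_{k-1} − q_k·r_k inherits s_{k+1} = s_{k-1} − q_k·s_k, t_{k+1} = t_{k-1} − q_k·t_k, so r_k = a·s_k + b·t_k at every step:
  q = 1: r = 109, s = 1 − 1·0 = 1, t = 0 − 1·1 = -1  (check: 220·1 + 111·(-1) = 109)
  q = 1: r = 2, s = 0 − 1·1 = -1, t = 1 − 1·(-1) = 2  (check: 220·(-1) + 111·2 = 2)
  q = 54: r = 1, s = 1 − 54·(-1) = 55, t = -1 − 54·2 = -109  (check: 220·55 + 111·(-109) = 1)
The row with r = 1 (the gcd) gives the Bezout coefficients s = 55, t = -109.
Result: 220 · (55) + 111 · (-109) = 1.

gcd(220, 111) = 1; s = 55, t = -109 (check: 220·55 + 111·(-109) = 1).


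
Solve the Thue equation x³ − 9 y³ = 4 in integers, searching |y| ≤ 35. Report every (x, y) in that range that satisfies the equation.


The equation is x³ - 9y³ = 4. For fixed y, x³ = 9·y³ + 4, so a solution requires the RHS to be a perfect cube.
Strategy: iterate y from -35 to 35, compute RHS = 9·y³ + 4, and check whether it is a (positive or negative) perfect cube.
Check small values of y:
  y = 0: RHS = 4 is not a perfect cube.
  y = 1: RHS = 13 is not a perfect cube.
  y = -1: RHS = -5 is not a perfect cube.
  y = 2: RHS = 76 is not a perfect cube.
  y = -2: RHS = -68 is not a perfect cube.
  y = 3: RHS = 247 is not a perfect cube.
  y = -3: RHS = -239 is not a perfect cube.
Continuing the search up to |y| = 35 finds no solutions either.
No (x, y) in the scanned range satisfies the equation.

No integer solutions with |y| ≤ 35.


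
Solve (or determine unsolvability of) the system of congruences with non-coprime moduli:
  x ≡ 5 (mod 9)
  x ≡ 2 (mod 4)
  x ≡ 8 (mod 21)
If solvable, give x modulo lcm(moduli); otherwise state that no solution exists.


Moduli 9, 4, 21 are not pairwise coprime, so CRT works modulo lcm(m_i) when all pairwise compatibility conditions hold.
Pairwise compatibility: gcd(m_i, m_j) must divide a_i - a_j for every pair.
Merge one congruence at a time:
  Start: x ≡ 5 (mod 9).
  Combine with x ≡ 2 (mod 4): gcd(9, 4) = 1; 2 - 5 = -3, which IS divisible by 1, so compatible.
    Write x = 5 + 9·t and substitute into x ≡ 2 (mod 4): 9·t ≡ 2 − 5 = -3 (mod 4).
    Reduce coefficients mod 4: 1·t ≡ 1 (mod 4).
    So t ≡ 1 (mod 4).
    Then x = 5 + 9·1 = 14, valid modulo lcm(9, 4) = 36: x ≡ 14 (mod 36).
  Combine with x ≡ 8 (mod 21): gcd(36, 21) = 3; 8 - 14 = -6, which IS divisible by 3, so compatible.
    Write x = 14 + 36·t and substitute into x ≡ 8 (mod 21): 36·t ≡ 8 − 14 = -6 (mod 21).
    Divide the congruence (and modulus) by g = 3: 12·t ≡ -2 (mod 7).
    Reduce coefficients mod 7: 5·t ≡ 5 (mod 7).
    The inverse of 5 mod 7 is 3 (since 5·3 = 15 = 2·7 + 1), so t ≡ 3·5 = 15 ≡ 1 (mod 7).
    Then x = 14 + 36·1 = 50, valid modulo lcm(36, 21) = 252: x ≡ 50 (mod 252).
Verify: 50 mod 9 = 5, 50 mod 4 = 2, 50 mod 21 = 8.

x ≡ 50 (mod 252).


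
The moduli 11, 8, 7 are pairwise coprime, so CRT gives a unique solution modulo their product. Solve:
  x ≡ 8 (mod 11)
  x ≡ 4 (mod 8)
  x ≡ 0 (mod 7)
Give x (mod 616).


Moduli 11, 8, 7 are pairwise coprime; by CRT there is a unique solution modulo M = 11 · 8 · 7 = 616.
Solve pairwise, accumulating the modulus:
  Start with x ≡ 8 (mod 11).
  Combine with x ≡ 4 (mod 8): since gcd(11, 8) = 1, we get a unique residue mod 88.
    Write x = 8 + 11·t and substitute into x ≡ 4 (mod 8): 11·t ≡ 4 − 8 = -4 (mod 8).
    Reduce coefficients mod 8: 3·t ≡ 4 (mod 8).
    The inverse of 3 mod 8 is 3 (since 3·3 = 9 = 1·8 + 1), so t ≡ 3·4 = 12 ≡ 4 (mod 8).
    Then x = 8 + 11·4 = 52, valid modulo lcm(11, 8) = 88: x ≡ 52 (mod 88).
  Combine with x ≡ 0 (mod 7): since gcd(88, 7) = 1, we get a unique residue mod 616.
    Write x = 52 + 88·t and substitute into x ≡ 0 (mod 7): 88·t ≡ 0 − 52 = -52 (mod 7).
    Reduce coefficients mod 7: 4·t ≡ 4 (mod 7).
    The inverse of 4 mod 7 is 2 (since 4·2 = 8 = 1·7 + 1), so t ≡ 2·4 = 8 ≡ 1 (mod 7).
    Then x = 52 + 88·1 = 140, valid modulo lcm(88, 7) = 616: x ≡ 140 (mod 616).
Verify: 140 mod 11 = 8 ✓, 140 mod 8 = 4 ✓, 140 mod 7 = 0 ✓.

x ≡ 140 (mod 616).


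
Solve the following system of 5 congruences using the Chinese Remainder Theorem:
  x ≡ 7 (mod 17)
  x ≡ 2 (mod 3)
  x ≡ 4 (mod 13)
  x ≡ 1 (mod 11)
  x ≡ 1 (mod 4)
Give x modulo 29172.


Product of moduli M = 17 · 3 · 13 · 11 · 4 = 29172.
Merge one congruence at a time:
  Start: x ≡ 7 (mod 17).
  Combine with x ≡ 2 (mod 3); new modulus lcm = 51.
    Write x = 7 + 17·t and substitute into x ≡ 2 (mod 3): 17·t ≡ 2 − 7 = -5 (mod 3).
    Reduce coefficients mod 3: 2·t ≡ 1 (mod 3).
    The inverse of 2 mod 3 is 2 (since 2·2 = 4 = 1·3 + 1), so t ≡ 2·1 = 2 ≡ 2 (mod 3).
    Then x = 7 + 17·2 = 41, valid modulo lcm(17, 3) = 51: x ≡ 41 (mod 51).
  Combine with x ≡ 4 (mod 13); new modulus lcm = 663.
    Write x = 41 + 51·t and substitute into x ≡ 4 (mod 13): 51·t ≡ 4 − 41 = -37 (mod 13).
    Reduce coefficients mod 13: 12·t ≡ 2 (mod 13).
    The inverse of 12 mod 13 is 12 (since 12·12 = 144 = 11·13 + 1), so t ≡ 12·2 = 24 ≡ 11 (mod 13).
    Then x = 41 + 51·11 = 602, valid modulo lcm(51, 13) = 663: x ≡ 602 (mod 663).
  Combine with x ≡ 1 (mod 11); new modulus lcm = 7293.
    Write x = 602 + 663·t and substitute into x ≡ 1 (mod 11): 663·t ≡ 1 − 602 = -601 (mod 11).
    Reduce coefficients mod 11: 3·t ≡ 4 (mod 11).
    The inverse of 3 mod 11 is 4 (since 3·4 = 12 = 1·11 + 1), so t ≡ 4·4 = 16 ≡ 5 (mod 11).
    Then x = 602 + 663·5 = 3917, valid modulo lcm(663, 11) = 7293: x ≡ 3917 (mod 7293).
  Combine with x ≡ 1 (mod 4); new modulus lcm = 29172.
    Write x = 3917 + 7293·t and substitute into x ≡ 1 (mod 4): 7293·t ≡ 1 − 3917 = -3916 (mod 4).
    Reduce coefficients mod 4: 1·t ≡ 0 (mod 4).
    So t ≡ 0 (mod 4).
    Then x = 3917 + 7293·0 = 3917, valid modulo lcm(7293, 4) = 29172: x ≡ 3917 (mod 29172).
Verify against each original: 3917 mod 17 = 7, 3917 mod 3 = 2, 3917 mod 13 = 4, 3917 mod 11 = 1, 3917 mod 4 = 1.

x ≡ 3917 (mod 29172).


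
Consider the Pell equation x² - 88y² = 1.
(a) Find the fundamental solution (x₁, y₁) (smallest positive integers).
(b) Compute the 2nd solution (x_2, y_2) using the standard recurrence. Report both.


Step 1: Find the fundamental solution (x₁, y₁) of x² - 88y² = 1.
  Expand √88 as a continued fraction. a₀ = ⌊√88⌋ = 9; iterate m_{k+1} = d_k·a_k − m_k, d_{k+1} = (88 − m_{k+1}²)/d_k, a_{k+1} = ⌊(a₀ + m_{k+1})/d_{k+1}⌋ (starting m₀ = 0, d₀ = 1), with convergents p_k = a_k·p_{k-1} + p_{k-2}, q_k = a_k·q_{k-1} + q_{k-2} (p₋₁ = 1, q₋₁ = 0):
  k = 0: a₀ = 9; p₀/q₀ = 9/1; p₀² − 88·q₀² = 81 − 88 = -7.
  k = 1: m = 9, d = 7, a = ⌊(9 + 9)/7⌋ = 2; p/q = (2·9 + 1)/(2·1 + 0) = 19/2; p² − 88·q² = 361 − 352 = 9.
  k = 2: m = 5, d = 9, a = ⌊(9 + 5)/9⌋ = 1; p/q = (1·19 + 9)/(1·2 + 1) = 28/3; p² − 88·q² = 784 − 792 = -8.
  k = 3: m = 4, d = 8, a = ⌊(9 + 4)/8⌋ = 1; p/q = (1·28 + 19)/(1·3 + 2) = 47/5; p² − 88·q² = 2209 − 2200 = 9.
  k = 4: m = 4, d = 9, a = ⌊(9 + 4)/9⌋ = 1; p/q = (1·47 + 28)/(1·5 + 3) = 75/8; p² − 88·q² = 5625 − 5632 = -7.
  k = 5: m = 5, d = 7, a = ⌊(9 + 5)/7⌋ = 2; p/q = (2·75 + 47)/(2·8 + 5) = 197/21; p² − 88·q² = 38809 − 38808 = 1.
  The first convergent with p² − 88·q² = 1 gives the fundamental solution (x₁, y₁) = (197, 21).
Step 2: Apply the recurrence (x_{n+1}, y_{n+1}) = (x₁x_n + 88y₁y_n, x₁y_n + y₁x_n) repeatedly.
  From (x_1, y_1) = (197, 21): x_2 = 197·197 + 88·21·21 = 77617; y_2 = 197·21 + 21·197 = 8274.
Step 3: Verify x_2² - 88·y_2² = 6024398689 - 6024398688 = 1 (should be 1). ✓

(x_1, y_1) = (197, 21); (x_2, y_2) = (77617, 8274).


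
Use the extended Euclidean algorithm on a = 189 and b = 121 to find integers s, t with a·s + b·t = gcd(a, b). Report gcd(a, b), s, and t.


Euclidean algorithm on (189, 121) — divide until remainder is 0:
  189 = 1 · 121 + 68
  121 = 1 · 68 + 53
  68 = 1 · 53 + 15
  53 = 3 · 15 + 8
  15 = 1 · 8 + 7
  8 = 1 · 7 + 1
  7 = 7 · 1 + 0
gcd(189, 121) = 1.
Track Bezout coefficients alongside the remainders: start with r₀ = 189 = a·1 + b·0 (s = 1, t = 0) and r₁ = 121 = a·0 + b·1 (s = 0, t = 1); each new remainder r_{k+1} = r_{k-1} − q_k·r_k inherits s_{k+1} = s_{k-1} − q_k·s_k, t_{k+1} = t_{k-1} − q_k·t_k, so r_k = a·s_k + b·t_k at every step:
  q = 1: r = 68, s = 1 − 1·0 = 1, t = 0 − 1·1 = -1  (check: 189·1 + 121·(-1) = 68)
  q = 1: r = 53, s = 0 − 1·1 = -1, t = 1 − 1·(-1) = 2  (check: 189·(-1) + 121·2 = 53)
  q = 1: r = 15, s = 1 − 1·(-1) = 2, t = -1 − 1·2 = -3  (check: 189·2 + 121·(-3) = 15)
  q = 3: r = 8, s = -1 − 3·2 = -7, t = 2 − 3·(-3) = 11  (check: 189·(-7) + 121·11 = 8)
  q = 1: r = 7, s = 2 − 1·(-7) = 9, t = -3 − 1·11 = -14  (check: 189·9 + 121·(-14) = 7)
  q = 1: r = 1, s = -7 − 1·9 = -16, t = 11 − 1·(-14) = 25  (check: 189·(-16) + 121·25 = 1)
The row with r = 1 (the gcd) gives the Bezout coefficients s = -16, t = 25.
Result: 189 · (-16) + 121 · (25) = 1.

gcd(189, 121) = 1; s = -16, t = 25 (check: 189·(-16) + 121·25 = 1).


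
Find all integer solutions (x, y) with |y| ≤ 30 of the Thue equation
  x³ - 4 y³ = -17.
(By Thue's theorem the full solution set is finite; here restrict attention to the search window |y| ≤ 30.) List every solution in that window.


The equation is x³ - 4y³ = -17. For fixed y, x³ = 4·y³ − 17, so a solution requires the RHS to be a perfect cube.
Strategy: iterate y from -30 to 30, compute RHS = 4·y³ − 17, and check whether it is a (positive or negative) perfect cube.
Check small values of y:
  y = 0: RHS = -17 is not a perfect cube.
  y = 1: RHS = -13 is not a perfect cube.
  y = -1: RHS = -21 is not a perfect cube.
  y = 2: RHS = 15 is not a perfect cube.
  y = -2: RHS = -49 is not a perfect cube.
  y = 3: RHS = 91 is not a perfect cube.
  y = -3: RHS = -125 = (-5)³ ⇒ x = -5 works.
Continuing the search up to |y| = 30 finds no further solutions beyond those listed.
Collected solutions: (-5, -3).

Solutions (with |y| ≤ 30): (-5, -3).


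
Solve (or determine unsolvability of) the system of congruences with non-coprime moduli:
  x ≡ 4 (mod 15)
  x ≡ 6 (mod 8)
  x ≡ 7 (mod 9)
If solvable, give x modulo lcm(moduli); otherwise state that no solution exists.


Moduli 15, 8, 9 are not pairwise coprime, so CRT works modulo lcm(m_i) when all pairwise compatibility conditions hold.
Pairwise compatibility: gcd(m_i, m_j) must divide a_i - a_j for every pair.
Merge one congruence at a time:
  Start: x ≡ 4 (mod 15).
  Combine with x ≡ 6 (mod 8): gcd(15, 8) = 1; 6 - 4 = 2, which IS divisible by 1, so compatible.
    Write x = 4 + 15·t and substitute into x ≡ 6 (mod 8): 15·t ≡ 6 − 4 = 2 (mod 8).
    Reduce coefficients mod 8: 7·t ≡ 2 (mod 8).
    The inverse of 7 mod 8 is 7 (since 7·7 = 49 = 6·8 + 1), so t ≡ 7·2 = 14 ≡ 6 (mod 8).
    Then x = 4 + 15·6 = 94, valid modulo lcm(15, 8) = 120: x ≡ 94 (mod 120).
  Combine with x ≡ 7 (mod 9): gcd(120, 9) = 3; 7 - 94 = -87, which IS divisible by 3, so compatible.
    Write x = 94 + 120·t and substitute into x ≡ 7 (mod 9): 120·t ≡ 7 − 94 = -87 (mod 9).
    Divide the congruence (and modulus) by g = 3: 40·t ≡ -29 (mod 3).
    Reduce coefficients mod 3: 1·t ≡ 1 (mod 3).
    So t ≡ 1 (mod 3).
    Then x = 94 + 120·1 = 214, valid modulo lcm(120, 9) = 360: x ≡ 214 (mod 360).
Verify: 214 mod 15 = 4, 214 mod 8 = 6, 214 mod 9 = 7.

x ≡ 214 (mod 360).


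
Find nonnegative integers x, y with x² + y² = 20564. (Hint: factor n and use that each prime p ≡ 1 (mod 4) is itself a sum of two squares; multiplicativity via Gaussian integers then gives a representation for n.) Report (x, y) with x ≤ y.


Step 1: Factor n = 20564 = 2^2 · 53 · 97.
Step 2: Check the mod-4 condition on each prime factor: 2 = 2 (special); 53 ≡ 1 (mod 4), exponent 1; 97 ≡ 1 (mod 4), exponent 1.
All primes ≡ 3 (mod 4) appear to even exponent (or don't appear), so by the two-squares theorem n IS expressible as a sum of two squares.
Step 3: Build a representation. Group n = k² · m with k = 2 and m = 53 · 97 = 5141 (a product of primes ≡ 1 (mod 4)); a representation of m scales to one of n via (k·x)² + (k·y)² = k²(x² + y²). Each prime p ≡ 1 (mod 4) is itself a sum of two squares; find a² by testing p − a² for a perfect square:
  53: 53 − 1² = 52, 53 − 2² = 49 = 7² ⇒ 53 = 2² + 7².
  97: 97 − 1² = 96, 97 − 2² = 93, 97 − 3² = 88, 97 − 4² = 81 = 9² ⇒ 97 = 4² + 9².
  Combine using the Brahmagupta–Fibonacci identity (a² + b²)(c² + d²) = (ac − bd)² + (ad + bc)² = (ac + bd)² + (ad − bc)²:
  53 · 97 = 5141: from (2² + 7²)(4² + 9²), take (2·4 − 7·9, 2·9 + 7·4) = (8 − 63, 18 + 28) = (-55, 46); dropping signs (only squares matter) gives (55, 46); check 55² + 46² = 3025 + 2116 = 5141 ✓.
  Scale by k = 2: (2·55, 2·46) = (110, 92).
Step 4: Order so x ≤ y and verify: 92² + 110² = 8464 + 12100 = 20564 = n. ✓

n = 20564 = 92² + 110² (one valid representation with x ≤ y).


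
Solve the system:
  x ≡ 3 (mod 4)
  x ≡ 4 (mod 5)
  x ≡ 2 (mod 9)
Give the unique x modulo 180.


Moduli 4, 5, 9 are pairwise coprime; by CRT there is a unique solution modulo M = 4 · 5 · 9 = 180.
Solve pairwise, accumulating the modulus:
  Start with x ≡ 3 (mod 4).
  Combine with x ≡ 4 (mod 5): since gcd(4, 5) = 1, we get a unique residue mod 20.
    Write x = 3 + 4·t and substitute into x ≡ 4 (mod 5): 4·t ≡ 4 − 3 = 1 (mod 5).
    The inverse of 4 mod 5 is 4 (since 4·4 = 16 = 3·5 + 1), so t ≡ 4·1 = 4 ≡ 4 (mod 5).
    Then x = 3 + 4·4 = 19, valid modulo lcm(4, 5) = 20: x ≡ 19 (mod 20).
  Combine with x ≡ 2 (mod 9): since gcd(20, 9) = 1, we get a unique residue mod 180.
    Write x = 19 + 20·t and substitute into x ≡ 2 (mod 9): 20·t ≡ 2 − 19 = -17 (mod 9).
    Reduce coefficients mod 9: 2·t ≡ 1 (mod 9).
    The inverse of 2 mod 9 is 5 (since 2·5 = 10 = 1·9 + 1), so t ≡ 5·1 = 5 ≡ 5 (mod 9).
    Then x = 19 + 20·5 = 119, valid modulo lcm(20, 9) = 180: x ≡ 119 (mod 180).
Verify: 119 mod 4 = 3 ✓, 119 mod 5 = 4 ✓, 119 mod 9 = 2 ✓.

x ≡ 119 (mod 180).


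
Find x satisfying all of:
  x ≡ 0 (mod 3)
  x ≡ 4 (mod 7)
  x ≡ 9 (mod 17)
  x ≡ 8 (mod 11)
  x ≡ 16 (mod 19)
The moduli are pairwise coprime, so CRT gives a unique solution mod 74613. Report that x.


Product of moduli M = 3 · 7 · 17 · 11 · 19 = 74613.
Merge one congruence at a time:
  Start: x ≡ 0 (mod 3).
  Combine with x ≡ 4 (mod 7); new modulus lcm = 21.
    Write x = 0 + 3·t and substitute into x ≡ 4 (mod 7): 3·t ≡ 4 − 0 = 4 (mod 7).
    The inverse of 3 mod 7 is 5 (since 3·5 = 15 = 2·7 + 1), so t ≡ 5·4 = 20 ≡ 6 (mod 7).
    Then x = 0 + 3·6 = 18, valid modulo lcm(3, 7) = 21: x ≡ 18 (mod 21).
  Combine with x ≡ 9 (mod 17); new modulus lcm = 357.
    Write x = 18 + 21·t and substitute into x ≡ 9 (mod 17): 21·t ≡ 9 − 18 = -9 (mod 17).
    Reduce coefficients mod 17: 4·t ≡ 8 (mod 17).
    The inverse of 4 mod 17 is 13 (since 4·13 = 52 = 3·17 + 1), so t ≡ 13·8 = 104 ≡ 2 (mod 17).
    Then x = 18 + 21·2 = 60, valid modulo lcm(21, 17) = 357: x ≡ 60 (mod 357).
  Combine with x ≡ 8 (mod 11); new modulus lcm = 3927.
    Write x = 60 + 357·t and substitute into x ≡ 8 (mod 11): 357·t ≡ 8 − 60 = -52 (mod 11).
    Reduce coefficients mod 11: 5·t ≡ 3 (mod 11).
    The inverse of 5 mod 11 is 9 (since 5·9 = 45 = 4·11 + 1), so t ≡ 9·3 = 27 ≡ 5 (mod 11).
    Then x = 60 + 357·5 = 1845, valid modulo lcm(357, 11) = 3927: x ≡ 1845 (mod 3927).
  Combine with x ≡ 16 (mod 19); new modulus lcm = 74613.
    Write x = 1845 + 3927·t and substitute into x ≡ 16 (mod 19): 3927·t ≡ 16 − 1845 = -1829 (mod 19).
    Reduce coefficients mod 19: 13·t ≡ 14 (mod 19).
    The inverse of 13 mod 19 is 3 (since 13·3 = 39 = 2·19 + 1), so t ≡ 3·14 = 42 ≡ 4 (mod 19).
    Then x = 1845 + 3927·4 = 17553, valid modulo lcm(3927, 19) = 74613: x ≡ 17553 (mod 74613).
Verify against each original: 17553 mod 3 = 0, 17553 mod 7 = 4, 17553 mod 17 = 9, 17553 mod 11 = 8, 17553 mod 19 = 16.

x ≡ 17553 (mod 74613).


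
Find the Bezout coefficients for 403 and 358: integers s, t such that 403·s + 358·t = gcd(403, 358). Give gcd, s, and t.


Euclidean algorithm on (403, 358) — divide until remainder is 0:
  403 = 1 · 358 + 45
  358 = 7 · 45 + 43
  45 = 1 · 43 + 2
  43 = 21 · 2 + 1
  2 = 2 · 1 + 0
gcd(403, 358) = 1.
Track Bezout coefficients alongside the remainders: start with r₀ = 403 = a·1 + b·0 (s = 1, t = 0) and r₁ = 358 = a·0 + b·1 (s = 0, t = 1); each new remainder r_{k+1} = r_{k-1} − q_k·r_k inherits s_{k+1} = s_{k-1} − q_k·s_k, t_{k+1} = t_{k-1} − q_k·t_k, so r_k = a·s_k + b·t_k at every step:
  q = 1: r = 45, s = 1 − 1·0 = 1, t = 0 − 1·1 = -1  (check: 403·1 + 358·(-1) = 45)
  q = 7: r = 43, s = 0 − 7·1 = -7, t = 1 − 7·(-1) = 8  (check: 403·(-7) + 358·8 = 43)
  q = 1: r = 2, s = 1 − 1·(-7) = 8, t = -1 − 1·8 = -9  (check: 403·8 + 358·(-9) = 2)
  q = 21: r = 1, s = -7 − 21·8 = -175, t = 8 − 21·(-9) = 197  (check: 403·(-175) + 358·197 = 1)
The row with r = 1 (the gcd) gives the Bezout coefficients s = -175, t = 197.
Result: 403 · (-175) + 358 · (197) = 1.

gcd(403, 358) = 1; s = -175, t = 197 (check: 403·(-175) + 358·197 = 1).


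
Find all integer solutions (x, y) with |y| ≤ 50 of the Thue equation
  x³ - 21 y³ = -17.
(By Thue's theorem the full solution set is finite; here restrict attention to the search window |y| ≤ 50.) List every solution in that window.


The equation is x³ - 21y³ = -17. For fixed y, x³ = 21·y³ − 17, so a solution requires the RHS to be a perfect cube.
Strategy: iterate y from -50 to 50, compute RHS = 21·y³ − 17, and check whether it is a (positive or negative) perfect cube.
Check small values of y:
  y = 0: RHS = -17 is not a perfect cube.
  y = 1: RHS = 4 is not a perfect cube.
  y = -1: RHS = -38 is not a perfect cube.
  y = 2: RHS = 151 is not a perfect cube.
  y = -2: RHS = -185 is not a perfect cube.
  y = 3: RHS = 550 is not a perfect cube.
  y = -3: RHS = -584 is not a perfect cube.
Continuing the search up to |y| = 50 finds no solutions either.
No (x, y) in the scanned range satisfies the equation.

No integer solutions with |y| ≤ 50.


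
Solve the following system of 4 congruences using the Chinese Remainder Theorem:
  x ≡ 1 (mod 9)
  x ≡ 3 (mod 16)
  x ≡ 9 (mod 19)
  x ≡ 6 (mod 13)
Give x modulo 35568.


Product of moduli M = 9 · 16 · 19 · 13 = 35568.
Merge one congruence at a time:
  Start: x ≡ 1 (mod 9).
  Combine with x ≡ 3 (mod 16); new modulus lcm = 144.
    Write x = 1 + 9·t and substitute into x ≡ 3 (mod 16): 9·t ≡ 3 − 1 = 2 (mod 16).
    The inverse of 9 mod 16 is 9 (since 9·9 = 81 = 5·16 + 1), so t ≡ 9·2 = 18 ≡ 2 (mod 16).
    Then x = 1 + 9·2 = 19, valid modulo lcm(9, 16) = 144: x ≡ 19 (mod 144).
  Combine with x ≡ 9 (mod 19); new modulus lcm = 2736.
    Write x = 19 + 144·t and substitute into x ≡ 9 (mod 19): 144·t ≡ 9 − 19 = -10 (mod 19).
    Reduce coefficients mod 19: 11·t ≡ 9 (mod 19).
    The inverse of 11 mod 19 is 7 (since 11·7 = 77 = 4·19 + 1), so t ≡ 7·9 = 63 ≡ 6 (mod 19).
    Then x = 19 + 144·6 = 883, valid modulo lcm(144, 19) = 2736: x ≡ 883 (mod 2736).
  Combine with x ≡ 6 (mod 13); new modulus lcm = 35568.
    Write x = 883 + 2736·t and substitute into x ≡ 6 (mod 13): 2736·t ≡ 6 − 883 = -877 (mod 13).
    Reduce coefficients mod 13: 6·t ≡ 7 (mod 13).
    The inverse of 6 mod 13 is 11 (since 6·11 = 66 = 5·13 + 1), so t ≡ 11·7 = 77 ≡ 12 (mod 13).
    Then x = 883 + 2736·12 = 33715, valid modulo lcm(2736, 13) = 35568: x ≡ 33715 (mod 35568).
Verify against each original: 33715 mod 9 = 1, 33715 mod 16 = 3, 33715 mod 19 = 9, 33715 mod 13 = 6.

x ≡ 33715 (mod 35568).


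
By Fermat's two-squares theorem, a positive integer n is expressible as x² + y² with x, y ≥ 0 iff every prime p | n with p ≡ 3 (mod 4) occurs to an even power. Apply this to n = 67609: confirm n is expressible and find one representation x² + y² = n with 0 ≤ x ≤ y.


Step 1: Factor n = 67609 = 17 · 41 · 97.
Step 2: Check the mod-4 condition on each prime factor: 17 ≡ 1 (mod 4), exponent 1; 41 ≡ 1 (mod 4), exponent 1; 97 ≡ 1 (mod 4), exponent 1.
All primes ≡ 3 (mod 4) appear to even exponent (or don't appear), so by the two-squares theorem n IS expressible as a sum of two squares.
Step 3: Build a representation. Here n = 17 · 41 · 97 is a product of primes ≡ 1 (mod 4). Each prime p ≡ 1 (mod 4) is itself a sum of two squares; find a² by testing p − a² for a perfect square:
  17: 17 − 1² = 16 = 4² ⇒ 17 = 1² + 4².
  41: 41 − 1² = 40, 41 − 2² = 37, 41 − 3² = 32, 41 − 4² = 25 = 5² ⇒ 41 = 4² + 5².
  97: 97 − 1² = 96, 97 − 2² = 93, 97 − 3² = 88, 97 − 4² = 81 = 9² ⇒ 97 = 4² + 9².
  Combine using the Brahmagupta–Fibonacci identity (a² + b²)(c² + d²) = (ac − bd)² + (ad + bc)² = (ac + bd)² + (ad − bc)²:
  17 · 41 = 697: from (1² + 4²)(4² + 5²), take (1·4 − 4·5, 1·5 + 4·4) = (4 − 20, 5 + 16) = (-16, 21); dropping signs (only squares matter) gives (16, 21); check 16² + 21² = 256 + 441 = 697 ✓.
  697 · 97 = 67609: from (16² + 21²)(4² + 9²), take (16·4 − 21·9, 16·9 + 21·4) = (64 − 189, 144 + 84) = (-125, 228); dropping signs (only squares matter) gives (125, 228); check 125² + 228² = 15625 + 51984 = 67609 ✓.
Step 4: Order so x ≤ y and verify: 125² + 228² = 15625 + 51984 = 67609 = n. ✓

n = 67609 = 125² + 228² (one valid representation with x ≤ y).


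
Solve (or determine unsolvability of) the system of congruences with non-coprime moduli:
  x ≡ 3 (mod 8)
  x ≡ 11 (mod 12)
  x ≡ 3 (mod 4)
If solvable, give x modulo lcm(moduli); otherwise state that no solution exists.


Moduli 8, 12, 4 are not pairwise coprime, so CRT works modulo lcm(m_i) when all pairwise compatibility conditions hold.
Pairwise compatibility: gcd(m_i, m_j) must divide a_i - a_j for every pair.
Merge one congruence at a time:
  Start: x ≡ 3 (mod 8).
  Combine with x ≡ 11 (mod 12): gcd(8, 12) = 4; 11 - 3 = 8, which IS divisible by 4, so compatible.
    Write x = 3 + 8·t and substitute into x ≡ 11 (mod 12): 8·t ≡ 11 − 3 = 8 (mod 12).
    Divide the congruence (and modulus) by g = 4: 2·t ≡ 2 (mod 3).
    The inverse of 2 mod 3 is 2 (since 2·2 = 4 = 1·3 + 1), so t ≡ 2·2 = 4 ≡ 1 (mod 3).
    Then x = 3 + 8·1 = 11, valid modulo lcm(8, 12) = 24: x ≡ 11 (mod 24).
  Combine with x ≡ 3 (mod 4): gcd(24, 4) = 4; 3 - 11 = -8, which IS divisible by 4, so compatible.
    Write x = 11 + 24·t and substitute into x ≡ 3 (mod 4): 24·t ≡ 3 − 11 = -8 (mod 4).
    Divide the congruence (and modulus) by g = 4: 6·t ≡ -2 (mod 1).
    Modulo 1 every t works; take t = 0.
    Then x = 11 + 24·0 = 11, valid modulo lcm(24, 4) = 24: x ≡ 11 (mod 24).
Verify: 11 mod 8 = 3, 11 mod 12 = 11, 11 mod 4 = 3.

x ≡ 11 (mod 24).


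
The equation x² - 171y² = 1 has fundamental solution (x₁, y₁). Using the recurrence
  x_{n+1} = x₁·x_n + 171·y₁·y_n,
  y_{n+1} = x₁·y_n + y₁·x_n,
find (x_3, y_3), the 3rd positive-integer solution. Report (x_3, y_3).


Step 1: Find the fundamental solution (x₁, y₁) of x² - 171y² = 1.
  Expand √171 as a continued fraction. a₀ = ⌊√171⌋ = 13; iterate m_{k+1} = d_k·a_k − m_k, d_{k+1} = (171 − m_{k+1}²)/d_k, a_{k+1} = ⌊(a₀ + m_{k+1})/d_{k+1}⌋ (starting m₀ = 0, d₀ = 1), with convergents p_k = a_k·p_{k-1} + p_{k-2}, q_k = a_k·q_{k-1} + q_{k-2} (p₋₁ = 1, q₋₁ = 0):
  k = 0: a₀ = 13; p₀/q₀ = 13/1; p₀² − 171·q₀² = 169 − 171 = -2.
  k = 1: m = 13, d = 2, a = ⌊(13 + 13)/2⌋ = 13; p/q = (13·13 + 1)/(13·1 + 0) = 170/13; p² − 171·q² = 28900 − 28899 = 1.
  The first convergent with p² − 171·q² = 1 gives the fundamental solution (x₁, y₁) = (170, 13).
Step 2: Apply the recurrence (x_{n+1}, y_{n+1}) = (x₁x_n + 171y₁y_n, x₁y_n + y₁x_n) repeatedly.
  From (x_1, y_1) = (170, 13): x_2 = 170·170 + 171·13·13 = 57799; y_2 = 170·13 + 13·170 = 4420.
  From (x_2, y_2) = (57799, 4420): x_3 = 170·57799 + 171·13·4420 = 19651490; y_3 = 170·4420 + 13·57799 = 1502787.
Step 3: Verify x_3² - 171·y_3² = 386181059220100 - 386181059220099 = 1 (should be 1). ✓

(x_1, y_1) = (170, 13); (x_3, y_3) = (19651490, 1502787).
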